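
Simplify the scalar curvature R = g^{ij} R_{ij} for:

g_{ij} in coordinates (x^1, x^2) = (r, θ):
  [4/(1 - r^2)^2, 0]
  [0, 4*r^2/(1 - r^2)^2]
Non-zero Christoffel symbols (Γ^k_{ij} = Γ^k_{ji}):
Γ^r_{r r} = 2*r/(1 - r^2)
Γ^r_{θ θ} = (r^3 + r)/(r^2 - 1)
Γ^θ_{r θ} = (-r^2 - 1)/(r^3 - r)
Ricci tensor (R_{ij} = R^k_{ikj}): R_{rr} = -4/(r^2 - 1)^2, R_{rθ} = 0, R_{θθ} = -4*r^2/(r^2 - 1)^2
Inverse metric: g^{rr} = (1 - r^2)^2/4, g^{θθ} = (1 - r^2)^2/(4*r^2)
R = g^{ij} R_{ij} = ((1 - r^2)^2/4)(-4/(r^2 - 1)^2) + ((1 - r^2)^2/(4*r^2))(-4*r^2/(r^2 - 1)^2) = -2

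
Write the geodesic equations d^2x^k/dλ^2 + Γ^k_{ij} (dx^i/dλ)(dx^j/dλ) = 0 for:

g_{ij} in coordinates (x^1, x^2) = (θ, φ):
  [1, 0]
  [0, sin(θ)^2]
Geodesic equation: d^2x^k/dλ^2 + Γ^k_{ij} (dx^i/dλ)(dx^j/dλ) = 0.
Non-zero Christoffel symbols:
Γ^θ_{φ φ} = -sin(2*θ)/2
Γ^φ_{θ φ} = 1/tan(θ)
Substituting (the symmetric pair Γ^k_{ij}, Γ^k_{ji} combines into a factor 2):
d^2θ/dλ^2 - (sin(2*θ)/2) (dφ/dλ)^2 = 0
d^2φ/dλ^2 + (2/tan(θ)) (dθ/dλ)(dφ/dλ) = 0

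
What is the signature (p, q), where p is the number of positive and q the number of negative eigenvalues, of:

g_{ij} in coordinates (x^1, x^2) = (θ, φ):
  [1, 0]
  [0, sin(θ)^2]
The metric is diagonal, so its eigenvalues are the diagonal entries: 1, sin(θ)^2 (at a generic point, where coordinate-dependent entries are positive).
2 positive, 0 negative.
(2, 0) - Riemannian (positive definite)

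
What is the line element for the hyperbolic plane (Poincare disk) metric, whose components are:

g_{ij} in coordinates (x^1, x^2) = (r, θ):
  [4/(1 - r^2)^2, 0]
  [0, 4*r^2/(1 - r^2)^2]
ds^2 = g_{ij} dx^i dx^j; only the non-zero components contribute.
ds^2 = (4/(1 - r^2)^2) dr^2 + (4*r^2/(1 - r^2)^2) dθ^2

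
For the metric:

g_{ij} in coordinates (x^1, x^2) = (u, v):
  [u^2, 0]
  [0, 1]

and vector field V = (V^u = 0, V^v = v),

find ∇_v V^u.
Non-zero Christoffel symbols:
Γ^u_{u u} = 1/u
∇_v V^u = ∂_v V^u + Γ^u_{v j} V^j
  = (0) + (0)(0) + (0)(v)
  = 0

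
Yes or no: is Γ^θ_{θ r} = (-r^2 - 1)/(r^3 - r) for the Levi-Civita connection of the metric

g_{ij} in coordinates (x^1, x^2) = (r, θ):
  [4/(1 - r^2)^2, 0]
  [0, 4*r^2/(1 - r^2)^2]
Γ^θ_{θ r} = (1/2) g^{θθ} (∂_θ g_{θr} + ∂_r g_{θθ} - ∂_θ g_{θr}) = (1/2)((1 - r^2)^2/(4*r^2))((0) + (-8*(r^3 + r)/(r^2 - 1)^3) - (0)) = (-r^2 - 1)/(r^3 - r)
This equals the proposed value (-r^2 - 1)/(r^3 - r).
Yes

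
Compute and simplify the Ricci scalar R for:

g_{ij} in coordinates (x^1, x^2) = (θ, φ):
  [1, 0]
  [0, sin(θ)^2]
Non-zero Christoffel symbols (Γ^k_{ij} = Γ^k_{ji}):
Γ^θ_{φ φ} = -sin(2*θ)/2
Γ^φ_{θ φ} = 1/tan(θ)
Ricci tensor (R_{ij} = R^k_{ikj}): R_{θθ} = 1, R_{θφ} = 0, R_{φφ} = sin(θ)^2
Inverse metric: g^{θθ} = 1, g^{φφ} = 1/sin(θ)^2
R = g^{ij} R_{ij} = (1)(1) + (1/sin(θ)^2)(sin(θ)^2) = 2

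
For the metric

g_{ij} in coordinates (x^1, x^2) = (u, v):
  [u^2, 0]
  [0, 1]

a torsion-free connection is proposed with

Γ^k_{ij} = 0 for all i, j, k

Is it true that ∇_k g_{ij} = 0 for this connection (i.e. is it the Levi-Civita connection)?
Using ∇_k g_{ij} = ∂_k g_{ij} - Γ^m_{ki} g_{mj} - Γ^m_{kj} g_{im}:
∇_u g_{uu} = (2*u) - (0) - (0) = 2*u ≠ 0
So the connection is not metric compatible (it is not the Levi-Civita connection).
No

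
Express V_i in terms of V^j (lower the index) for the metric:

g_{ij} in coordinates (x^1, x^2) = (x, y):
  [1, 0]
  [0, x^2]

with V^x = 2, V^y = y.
V_i = g_{ij} V^j:
V_x = (1)(2) + (0)(y) = 2
V_y = (0)(2) + (x^2)(y) = x^2*y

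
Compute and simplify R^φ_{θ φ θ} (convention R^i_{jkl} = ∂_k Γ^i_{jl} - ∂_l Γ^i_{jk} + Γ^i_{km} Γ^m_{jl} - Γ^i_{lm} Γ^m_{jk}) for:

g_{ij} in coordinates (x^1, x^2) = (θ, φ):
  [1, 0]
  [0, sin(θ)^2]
Non-zero Christoffel symbols (Γ^k_{ij} = Γ^k_{ji}):
Γ^θ_{φ φ} = -sin(2*θ)/2
Γ^φ_{θ φ} = 1/tan(θ)
R^φ_{θ φ θ} = ∂_φ Γ^φ_{θ θ} - ∂_θ Γ^φ_{θ φ} + Γ^φ_{φ m} Γ^m_{θ θ} - Γ^φ_{θ m} Γ^m_{θ φ}
  = (0) - (-1/sin(θ)^2) + (0) - (1/tan(θ)^2) = 1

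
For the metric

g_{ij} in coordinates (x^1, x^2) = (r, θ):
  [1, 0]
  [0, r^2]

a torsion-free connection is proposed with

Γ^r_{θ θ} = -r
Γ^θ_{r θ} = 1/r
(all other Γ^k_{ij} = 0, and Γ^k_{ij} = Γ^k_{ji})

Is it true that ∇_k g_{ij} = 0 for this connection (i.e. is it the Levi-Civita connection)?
Using ∇_k g_{ij} = ∂_k g_{ij} - Γ^m_{ki} g_{mj} - Γ^m_{kj} g_{im}:
e.g. ∇_r g_{θθ} = (2*r) - (r) - (r) = 0
Every component ∇_k g_{ij} vanishes: the connection is metric compatible.
Yes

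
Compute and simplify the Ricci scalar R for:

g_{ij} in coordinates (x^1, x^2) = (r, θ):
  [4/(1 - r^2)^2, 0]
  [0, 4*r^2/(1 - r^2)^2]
Non-zero Christoffel symbols (Γ^k_{ij} = Γ^k_{ji}):
Γ^r_{r r} = 2*r/(1 - r^2)
Γ^r_{θ θ} = (r^3 + r)/(r^2 - 1)
Γ^θ_{r θ} = (-r^2 - 1)/(r^3 - r)
Ricci tensor (R_{ij} = R^k_{ikj}): R_{rr} = -4/(r^2 - 1)^2, R_{rθ} = 0, R_{θθ} = -4*r^2/(r^2 - 1)^2
Inverse metric: g^{rr} = (1 - r^2)^2/4, g^{θθ} = (1 - r^2)^2/(4*r^2)
R = g^{ij} R_{ij} = ((1 - r^2)^2/4)(-4/(r^2 - 1)^2) + ((1 - r^2)^2/(4*r^2))(-4*r^2/(r^2 - 1)^2) = -2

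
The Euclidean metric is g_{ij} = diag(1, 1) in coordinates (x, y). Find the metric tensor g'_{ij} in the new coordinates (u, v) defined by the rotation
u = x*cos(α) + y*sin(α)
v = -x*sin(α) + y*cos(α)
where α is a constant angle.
Invert the transformation: x = u*cos(α) - v*sin(α), y = u*sin(α) + v*cos(α)
g'_{ij} = (∂x^k/∂x'^i)(∂x^l/∂x'^j) g_{kl}; with g_{kl} = δ_{kl} this is Σ_k (∂x^k/∂x'^i)(∂x^k/∂x'^j).
Jacobian: ∂x/∂u = cos(α), ∂x/∂v = -sin(α), ∂y/∂u = sin(α), ∂y/∂v = cos(α)
g'_{uu} = (cos(α))(cos(α)) + (sin(α))(sin(α)) = 1
g'_{uv} = (cos(α))(-sin(α)) + (sin(α))(cos(α)) = 0
g'_{vv} = (-sin(α))(-sin(α)) + (cos(α))(cos(α)) = 1
g'_{ij} = diag(1, 1)
The Euclidean metric is invariant under rotations.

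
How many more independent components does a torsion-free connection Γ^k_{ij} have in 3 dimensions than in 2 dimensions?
Independent components in n dimensions: n × n(n+1)/2 = n^2(n+1)/2.
3D: 3 × 6 = 18
2D: 2 × 3 = 6
Difference = 18 - 6 = 12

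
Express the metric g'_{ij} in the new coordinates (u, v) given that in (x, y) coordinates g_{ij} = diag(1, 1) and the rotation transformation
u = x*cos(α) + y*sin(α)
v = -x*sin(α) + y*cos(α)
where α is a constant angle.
Invert the transformation: x = u*cos(α) - v*sin(α), y = u*sin(α) + v*cos(α)
g'_{ij} = (∂x^k/∂x'^i)(∂x^l/∂x'^j) g_{kl}; with g_{kl} = δ_{kl} this is Σ_k (∂x^k/∂x'^i)(∂x^k/∂x'^j).
Jacobian: ∂x/∂u = cos(α), ∂x/∂v = -sin(α), ∂y/∂u = sin(α), ∂y/∂v = cos(α)
g'_{uu} = (cos(α))(cos(α)) + (sin(α))(sin(α)) = 1
g'_{uv} = (cos(α))(-sin(α)) + (sin(α))(cos(α)) = 0
g'_{vv} = (-sin(α))(-sin(α)) + (cos(α))(cos(α)) = 1
g'_{ij} = diag(1, 1)
The Euclidean metric is invariant under rotations.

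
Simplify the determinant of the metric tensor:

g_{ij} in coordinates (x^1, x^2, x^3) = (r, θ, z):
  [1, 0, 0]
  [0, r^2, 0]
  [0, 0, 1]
Diagonal metric: det(g) = g_{11}·g_{22}·g_{33}
= (1)·(r^2)·(1)
det(g) = r^2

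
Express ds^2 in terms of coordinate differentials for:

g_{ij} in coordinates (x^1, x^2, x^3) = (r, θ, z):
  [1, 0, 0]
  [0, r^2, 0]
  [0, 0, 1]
ds^2 = g_{ij} dx^i dx^j; only the non-zero components contribute.
ds^2 = dr^2 + r^2 dθ^2 + dz^2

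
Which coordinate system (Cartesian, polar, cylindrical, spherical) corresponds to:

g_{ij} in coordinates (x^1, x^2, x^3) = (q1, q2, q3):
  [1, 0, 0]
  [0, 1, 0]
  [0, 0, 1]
All components are constant and the metric is the identity, i.e. orthonormal rectilinear coordinates.
Cartesian (3D) coordinates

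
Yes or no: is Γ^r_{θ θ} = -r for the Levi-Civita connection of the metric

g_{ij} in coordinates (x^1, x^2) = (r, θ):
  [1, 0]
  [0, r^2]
Γ^r_{θ θ} = (1/2) g^{rr} (∂_θ g_{rθ} + ∂_θ g_{rθ} - ∂_r g_{θθ}) = (1/2)(1)((0) + (0) - (2*r)) = -r
This equals the proposed value -r.
Yes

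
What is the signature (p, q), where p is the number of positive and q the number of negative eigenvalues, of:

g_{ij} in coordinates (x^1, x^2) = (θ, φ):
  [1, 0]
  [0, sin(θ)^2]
The metric is diagonal, so its eigenvalues are the diagonal entries: 1, sin(θ)^2 (at a generic point, where coordinate-dependent entries are positive).
2 positive, 0 negative.
(2, 0) - Riemannian (positive definite)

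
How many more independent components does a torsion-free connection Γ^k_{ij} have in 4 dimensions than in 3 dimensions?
Independent components in n dimensions: n × n(n+1)/2 = n^2(n+1)/2.
4D: 4 × 10 = 40
3D: 3 × 6 = 18
Difference = 40 - 18 = 22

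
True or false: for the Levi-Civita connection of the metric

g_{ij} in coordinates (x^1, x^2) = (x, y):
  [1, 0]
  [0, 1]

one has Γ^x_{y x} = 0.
Γ^x_{y x} = (1/2) g^{xx} (∂_y g_{xx} + ∂_x g_{xy} - ∂_x g_{yx}) = (1/2)(1)((0) + (0) - (0)) = 0
This equals the proposed value 0.
True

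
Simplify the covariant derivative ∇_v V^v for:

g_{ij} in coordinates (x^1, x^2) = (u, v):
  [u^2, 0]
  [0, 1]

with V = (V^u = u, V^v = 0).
Non-zero Christoffel symbols:
Γ^u_{u u} = 1/u
∇_v V^v = ∂_v V^v + Γ^v_{v j} V^j
  = (0) + (0)(u) + (0)(0)
  = 0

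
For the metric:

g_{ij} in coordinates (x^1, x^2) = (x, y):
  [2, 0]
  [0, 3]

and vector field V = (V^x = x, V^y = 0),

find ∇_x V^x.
All Christoffel symbols are zero.
∇_x V^x = ∂_x V^x + Γ^x_{x j} V^j
  = (1) + (0)(x) + (0)(0)
  = 1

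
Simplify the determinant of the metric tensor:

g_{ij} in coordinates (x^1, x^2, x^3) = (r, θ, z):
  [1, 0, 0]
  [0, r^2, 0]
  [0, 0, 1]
Diagonal metric: det(g) = g_{11}·g_{22}·g_{33}
= (1)·(r^2)·(1)
det(g) = r^2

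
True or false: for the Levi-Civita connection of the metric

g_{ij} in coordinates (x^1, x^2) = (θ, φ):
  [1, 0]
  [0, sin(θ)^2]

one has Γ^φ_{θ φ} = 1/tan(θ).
Γ^φ_{θ φ} = (1/2) g^{φφ} (∂_θ g_{φφ} + ∂_φ g_{φθ} - ∂_φ g_{θφ}) = (1/2)(1/sin(θ)^2)((sin(2*θ)) + (0) - (0)) = 1/tan(θ)
This equals the proposed value 1/tan(θ).
True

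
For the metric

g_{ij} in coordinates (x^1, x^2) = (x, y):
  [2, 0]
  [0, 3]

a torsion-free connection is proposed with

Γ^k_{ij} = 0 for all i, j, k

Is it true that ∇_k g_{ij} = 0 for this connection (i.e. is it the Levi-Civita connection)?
Using ∇_k g_{ij} = ∂_k g_{ij} - Γ^m_{ki} g_{mj} - Γ^m_{kj} g_{im}:
e.g. ∇_x g_{yy} = (0) - (0) - (0) = 0
Every component ∇_k g_{ij} vanishes: the connection is metric compatible.
Yes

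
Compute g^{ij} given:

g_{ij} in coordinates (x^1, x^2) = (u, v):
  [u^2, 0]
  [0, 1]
The metric is diagonal, so g^{ij} is diagonal with entries 1/g_{ii}: diag(1/(u^2), 1).
g^{ij}:
  [1/u^2, 0]
  [0, 1]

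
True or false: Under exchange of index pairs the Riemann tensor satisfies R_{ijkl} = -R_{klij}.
The pair-exchange symmetry has a plus sign: R_{ijkl} = +R_{klij}.
False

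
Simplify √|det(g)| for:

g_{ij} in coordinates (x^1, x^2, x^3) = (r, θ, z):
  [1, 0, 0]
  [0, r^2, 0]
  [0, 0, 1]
det(g) = r^2
√|det(g)| = r
Volume element: dV = r dr dθ dz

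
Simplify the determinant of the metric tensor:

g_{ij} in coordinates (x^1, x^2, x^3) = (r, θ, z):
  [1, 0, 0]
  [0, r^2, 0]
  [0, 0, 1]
Diagonal metric: det(g) = g_{11}·g_{22}·g_{33}
= (1)·(r^2)·(1)
det(g) = r^2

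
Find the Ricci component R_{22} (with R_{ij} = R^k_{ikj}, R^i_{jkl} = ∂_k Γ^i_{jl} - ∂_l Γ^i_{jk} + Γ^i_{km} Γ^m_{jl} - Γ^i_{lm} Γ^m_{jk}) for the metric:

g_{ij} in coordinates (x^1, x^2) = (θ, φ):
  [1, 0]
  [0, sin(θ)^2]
Non-zero Christoffel symbols (Γ^k_{ij} = Γ^k_{ji}):
Γ^θ_{φ φ} = -sin(2*θ)/2
Γ^φ_{θ φ} = 1/tan(θ)
R^θ_{φ θ φ} = ∂_θ Γ^θ_{φ φ} - ∂_φ Γ^θ_{φ θ} + Γ^θ_{θ m} Γ^m_{φ φ} - Γ^θ_{φ m} Γ^m_{φ θ}
  = (-cos(2*θ)) - (0) + (0) - (-cos(θ)^2) = sin(θ)^2
R^φ_{φ φ φ} = 0 (a repeated index in an antisymmetric pair)
R_{φφ} = R^θ_{φ θ φ} + R^φ_{φ φ φ} = (sin(θ)^2) + (0) = sin(θ)^2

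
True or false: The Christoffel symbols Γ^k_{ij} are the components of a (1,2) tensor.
Under a change of coordinates Γ picks up an inhomogeneous term ∂²x/∂x'∂x'; e.g. Γ = 0 in Cartesian coordinates but Γ^r_{θθ} = -r in polar coordinates on the same flat plane.
False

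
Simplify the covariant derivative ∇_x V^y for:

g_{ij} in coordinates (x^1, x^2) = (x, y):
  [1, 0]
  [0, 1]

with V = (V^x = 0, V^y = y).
All Christoffel symbols are zero.
∇_x V^y = ∂_x V^y + Γ^y_{x j} V^j
  = (0) + (0)(0) + (0)(y)
  = 0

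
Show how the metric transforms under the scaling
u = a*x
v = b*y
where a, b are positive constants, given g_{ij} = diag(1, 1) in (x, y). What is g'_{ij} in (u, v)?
Invert the transformation: x = u/a, y = v/b
g'_{ij} = (∂x^k/∂x'^i)(∂x^l/∂x'^j) g_{kl}; with g_{kl} = δ_{kl} this is Σ_k (∂x^k/∂x'^i)(∂x^k/∂x'^j).
Jacobian: ∂x/∂u = 1/a, ∂x/∂v = 0, ∂y/∂u = 0, ∂y/∂v = 1/b
g'_{uu} = (1/a)(1/a) + (0)(0) = 1/a^2
g'_{uv} = (1/a)(0) + (0)(1/b) = 0
g'_{vv} = (0)(0) + (1/b)(1/b) = 1/b^2
g'_{ij} = diag(1/a^2, 1/b^2)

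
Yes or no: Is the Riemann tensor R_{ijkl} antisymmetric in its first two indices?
R_{ijkl} = -R_{jikl} (follows from metric compatibility).
Yes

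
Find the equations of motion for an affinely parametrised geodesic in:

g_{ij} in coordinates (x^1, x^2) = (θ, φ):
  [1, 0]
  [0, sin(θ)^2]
Geodesic equation: d^2x^k/dλ^2 + Γ^k_{ij} (dx^i/dλ)(dx^j/dλ) = 0.
Non-zero Christoffel symbols:
Γ^θ_{φ φ} = -sin(2*θ)/2
Γ^φ_{θ φ} = 1/tan(θ)
Substituting (the symmetric pair Γ^k_{ij}, Γ^k_{ji} combines into a factor 2):
d^2θ/dλ^2 - (sin(2*θ)/2) (dφ/dλ)^2 = 0
d^2φ/dλ^2 + (2/tan(θ)) (dθ/dλ)(dφ/dλ) = 0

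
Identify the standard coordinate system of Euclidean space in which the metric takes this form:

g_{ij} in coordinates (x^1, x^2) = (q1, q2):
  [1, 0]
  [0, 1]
All components are constant and the metric is the identity, i.e. orthonormal rectilinear coordinates.
Cartesian (2D) coordinates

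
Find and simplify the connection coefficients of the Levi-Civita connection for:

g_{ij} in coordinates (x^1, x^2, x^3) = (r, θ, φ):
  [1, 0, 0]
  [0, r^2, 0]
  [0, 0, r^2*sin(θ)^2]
Using Γ^k_{ij} = (1/2) g^{km} (∂_i g_{mj} + ∂_j g_{mi} - ∂_m g_{ij}); the metric is diagonal, so only the m = k term contributes.
Non-zero symbols (using the symmetry Γ^k_{ij} = Γ^k_{ji}):
Γ^r_{θ θ} = (1/2) g^{rr} (∂_θ g_{rθ} + ∂_θ g_{rθ} - ∂_r g_{θθ}) = (1/2)(1)((0) + (0) - (2*r)) = -r
Γ^r_{φ φ} = (1/2) g^{rr} (∂_φ g_{rφ} + ∂_φ g_{rφ} - ∂_r g_{φφ}) = (1/2)(1)((0) + (0) - (2*r*sin(θ)^2)) = -r*sin(θ)^2
Γ^θ_{r θ} = (1/2) g^{θθ} (∂_r g_{θθ} + ∂_θ g_{θr} - ∂_θ g_{rθ}) = (1/2)(1/r^2)((2*r) + (0) - (0)) = 1/r
Γ^θ_{φ φ} = (1/2) g^{θθ} (∂_φ g_{θφ} + ∂_φ g_{θφ} - ∂_θ g_{φφ}) = (1/2)(1/r^2)((0) + (0) - (r^2*sin(2*θ))) = -sin(2*θ)/2
Γ^φ_{r φ} = (1/2) g^{φφ} (∂_r g_{φφ} + ∂_φ g_{φr} - ∂_φ g_{rφ}) = (1/2)(1/(r^2*sin(θ)^2))((2*r*sin(θ)^2) + (0) - (0)) = 1/r
Γ^φ_{θ φ} = (1/2) g^{φφ} (∂_θ g_{φφ} + ∂_φ g_{φθ} - ∂_φ g_{θφ}) = (1/2)(1/(r^2*sin(θ)^2))((r^2*sin(2*θ)) + (0) - (0)) = 1/tan(θ)
All other Christoffel symbols are zero.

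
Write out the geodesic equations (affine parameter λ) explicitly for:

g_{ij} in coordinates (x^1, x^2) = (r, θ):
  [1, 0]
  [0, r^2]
Geodesic equation: d^2x^k/dλ^2 + Γ^k_{ij} (dx^i/dλ)(dx^j/dλ) = 0.
Non-zero Christoffel symbols:
Γ^r_{θ θ} = -r
Γ^θ_{r θ} = 1/r
Substituting (the symmetric pair Γ^k_{ij}, Γ^k_{ji} combines into a factor 2):
d^2r/dλ^2 - r (dθ/dλ)^2 = 0
d^2θ/dλ^2 + (2/r) (dr/dλ)(dθ/dλ) = 0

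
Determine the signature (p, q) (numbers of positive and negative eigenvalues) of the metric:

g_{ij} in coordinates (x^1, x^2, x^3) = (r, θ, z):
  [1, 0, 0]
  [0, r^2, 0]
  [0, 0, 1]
The metric is diagonal, so its eigenvalues are the diagonal entries: 1, r^2, 1 (at a generic point, where coordinate-dependent entries are positive).
3 positive, 0 negative.
(3, 0) - Riemannian (positive definite)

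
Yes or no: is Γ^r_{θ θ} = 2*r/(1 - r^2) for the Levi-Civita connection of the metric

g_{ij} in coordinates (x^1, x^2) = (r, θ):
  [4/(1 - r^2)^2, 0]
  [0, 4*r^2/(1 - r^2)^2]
Γ^r_{θ θ} = (1/2) g^{rr} (∂_θ g_{rθ} + ∂_θ g_{rθ} - ∂_r g_{θθ}) = (1/2)((1 - r^2)^2/4)((0) + (0) - (-8*(r^3 + r)/(r^2 - 1)^3)) = (r^3 + r)/(r^2 - 1)
This differs from the proposed value 2*r/(1 - r^2).
No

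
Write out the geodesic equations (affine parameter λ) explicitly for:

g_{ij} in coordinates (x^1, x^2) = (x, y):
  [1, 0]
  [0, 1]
Geodesic equation: d^2x^k/dλ^2 + Γ^k_{ij} (dx^i/dλ)(dx^j/dλ) = 0.
All Christoffel symbols vanish, so the geodesics are straight lines:
d^2x/dλ^2 = 0
d^2y/dλ^2 = 0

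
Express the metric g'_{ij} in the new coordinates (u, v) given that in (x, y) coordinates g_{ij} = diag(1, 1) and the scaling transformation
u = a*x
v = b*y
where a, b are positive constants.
Invert the transformation: x = u/a, y = v/b
g'_{ij} = (∂x^k/∂x'^i)(∂x^l/∂x'^j) g_{kl}; with g_{kl} = δ_{kl} this is Σ_k (∂x^k/∂x'^i)(∂x^k/∂x'^j).
Jacobian: ∂x/∂u = 1/a, ∂x/∂v = 0, ∂y/∂u = 0, ∂y/∂v = 1/b
g'_{uu} = (1/a)(1/a) + (0)(0) = 1/a^2
g'_{uv} = (1/a)(0) + (0)(1/b) = 0
g'_{vv} = (0)(0) + (1/b)(1/b) = 1/b^2
g'_{ij} = diag(1/a^2, 1/b^2)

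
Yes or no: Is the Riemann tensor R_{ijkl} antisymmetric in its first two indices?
R_{ijkl} = -R_{jikl} (follows from metric compatibility).
Yes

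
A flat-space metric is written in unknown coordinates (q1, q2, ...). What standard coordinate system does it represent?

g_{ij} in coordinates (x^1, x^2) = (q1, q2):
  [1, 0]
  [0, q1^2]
The line element ds^2 = dq1^2 + q1^2 dq2^2 is dr^2 + r^2 dθ^2 with q1 = r, q2 = θ.
polar coordinates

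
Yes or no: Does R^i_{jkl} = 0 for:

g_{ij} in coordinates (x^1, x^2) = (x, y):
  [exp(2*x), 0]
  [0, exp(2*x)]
Non-zero Christoffel symbols:
Γ^x_{x x} = 1
Γ^x_{y y} = -1
Γ^y_{x y} = 1
Ricci tensor: R_{xx} = 0, R_{xy} = 0, R_{yy} = 0
All R_{ij} vanish; in 2 dimensions the Riemann tensor is fully determined by the Ricci tensor, so R^i_{jkl} = 0: the metric is flat (curvilinear coordinates on flat space).
Yes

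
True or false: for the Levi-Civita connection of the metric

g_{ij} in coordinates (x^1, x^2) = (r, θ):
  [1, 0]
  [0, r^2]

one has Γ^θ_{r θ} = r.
Γ^θ_{r θ} = (1/2) g^{θθ} (∂_r g_{θθ} + ∂_θ g_{θr} - ∂_θ g_{rθ}) = (1/2)(1/r^2)((2*r) + (0) - (0)) = 1/r
This differs from the proposed value r.
False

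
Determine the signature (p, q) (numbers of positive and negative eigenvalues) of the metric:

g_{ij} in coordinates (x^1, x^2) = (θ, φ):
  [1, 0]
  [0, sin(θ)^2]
The metric is diagonal, so its eigenvalues are the diagonal entries: 1, sin(θ)^2 (at a generic point, where coordinate-dependent entries are positive).
2 positive, 0 negative.
(2, 0) - Riemannian (positive definite)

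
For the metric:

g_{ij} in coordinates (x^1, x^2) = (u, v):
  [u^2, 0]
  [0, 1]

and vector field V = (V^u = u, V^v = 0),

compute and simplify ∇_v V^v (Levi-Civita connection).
Non-zero Christoffel symbols:
Γ^u_{u u} = 1/u
∇_v V^v = ∂_v V^v + Γ^v_{v j} V^j
  = (0) + (0)(u) + (0)(0)
  = 0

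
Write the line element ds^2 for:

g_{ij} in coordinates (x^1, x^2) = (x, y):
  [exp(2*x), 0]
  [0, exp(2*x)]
ds^2 = g_{ij} dx^i dx^j; only the non-zero components contribute.
ds^2 = exp(2*x) dx^2 + exp(2*x) dy^2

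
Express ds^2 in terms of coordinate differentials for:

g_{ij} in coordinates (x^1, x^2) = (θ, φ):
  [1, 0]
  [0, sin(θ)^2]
ds^2 = g_{ij} dx^i dx^j; only the non-zero components contribute.
ds^2 = dθ^2 + sin(θ)^2 dφ^2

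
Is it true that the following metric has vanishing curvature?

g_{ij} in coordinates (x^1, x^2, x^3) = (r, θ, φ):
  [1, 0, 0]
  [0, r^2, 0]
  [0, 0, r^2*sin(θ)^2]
Non-zero Christoffel symbols:
Γ^r_{θ θ} = -r
Γ^r_{φ φ} = -r*sin(θ)^2
Γ^θ_{r θ} = 1/r
Γ^θ_{φ φ} = -sin(2*θ)/2
Γ^φ_{r φ} = 1/r
Γ^φ_{θ φ} = 1/tan(θ)
Ricci tensor: R_{rr} = 0, R_{rθ} = 0, R_{rφ} = 0, R_{θθ} = 0, R_{θφ} = 0, R_{φφ} = 0
All R_{ij} vanish; in 3 dimensions the Riemann tensor is fully determined by the Ricci tensor, so R^i_{jkl} = 0: the metric is flat (curvilinear coordinates on flat space).
Yes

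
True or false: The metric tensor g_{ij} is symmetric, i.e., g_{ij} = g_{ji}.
By definition the metric is a symmetric bilinear form, g_{ij} = g_{ji}.
True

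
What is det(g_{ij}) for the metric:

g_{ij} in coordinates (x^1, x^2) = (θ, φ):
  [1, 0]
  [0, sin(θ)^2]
For a 2×2 metric: det(g) = g_{11}·g_{22} - g_{12}·g_{21}
= (1)·(sin(θ)^2) - (0)·(0)
= sin(θ)^2 - 0
det(g) = sin(θ)^2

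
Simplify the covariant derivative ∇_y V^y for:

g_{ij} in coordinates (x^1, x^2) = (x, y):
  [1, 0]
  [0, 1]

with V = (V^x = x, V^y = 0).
All Christoffel symbols are zero.
∇_y V^y = ∂_y V^y + Γ^y_{y j} V^j
  = (0) + (0)(x) + (0)(0)
  = 0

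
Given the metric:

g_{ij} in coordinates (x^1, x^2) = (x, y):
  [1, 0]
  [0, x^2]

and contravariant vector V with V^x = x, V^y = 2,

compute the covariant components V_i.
V_i = g_{ij} V^j:
V_x = (1)(x) + (0)(2) = x
V_y = (0)(x) + (x^2)(2) = 2*x^2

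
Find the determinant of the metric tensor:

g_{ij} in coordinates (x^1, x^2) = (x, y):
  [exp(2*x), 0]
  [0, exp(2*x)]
For a 2×2 metric: det(g) = g_{11}·g_{22} - g_{12}·g_{21}
= (exp(2*x))·(exp(2*x)) - (0)·(0)
= exp(4*x) - 0
det(g) = exp(4*x)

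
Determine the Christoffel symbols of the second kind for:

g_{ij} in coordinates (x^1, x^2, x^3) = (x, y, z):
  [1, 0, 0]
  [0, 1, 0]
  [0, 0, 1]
Using Γ^k_{ij} = (1/2) g^{km} (∂_i g_{mj} + ∂_j g_{mi} - ∂_m g_{ij}); the metric is diagonal, so only the m = k term contributes.
Every metric component is constant, so all ∂_m g_{ij} = 0 and every Christoffel symbol vanishes.
All Christoffel symbols are zero.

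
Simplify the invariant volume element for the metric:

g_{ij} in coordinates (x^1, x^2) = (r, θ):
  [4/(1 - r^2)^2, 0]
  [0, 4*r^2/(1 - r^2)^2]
det(g) = 16*r^2/(1 - r^2)^4
√|det(g)| = 4*r/(r^2 - 1)^2
Volume element: dV = 4*r/(r^2 - 1)^2 dr dθ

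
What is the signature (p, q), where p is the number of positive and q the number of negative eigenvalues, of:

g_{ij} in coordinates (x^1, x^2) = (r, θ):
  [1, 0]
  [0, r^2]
The metric is diagonal, so its eigenvalues are the diagonal entries: 1, r^2 (at a generic point, where coordinate-dependent entries are positive).
2 positive, 0 negative.
(2, 0) - Riemannian (positive definite)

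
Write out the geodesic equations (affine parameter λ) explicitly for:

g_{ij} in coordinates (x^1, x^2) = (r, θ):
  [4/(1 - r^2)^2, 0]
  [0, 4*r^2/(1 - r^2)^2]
Geodesic equation: d^2x^k/dλ^2 + Γ^k_{ij} (dx^i/dλ)(dx^j/dλ) = 0.
Non-zero Christoffel symbols:
Γ^r_{r r} = 2*r/(1 - r^2)
Γ^r_{θ θ} = (r^3 + r)/(r^2 - 1)
Γ^θ_{r θ} = (-r^2 - 1)/(r^3 - r)
Substituting (the symmetric pair Γ^k_{ij}, Γ^k_{ji} combines into a factor 2):
d^2r/dλ^2 + (2*r/(1 - r^2)) (dr/dλ)^2 + ((r^3 + r)/(r^2 - 1)) (dθ/dλ)^2 = 0
d^2θ/dλ^2 + ((-2*r^2 - 2)/(r^3 - r)) (dr/dλ)(dθ/dλ) = 0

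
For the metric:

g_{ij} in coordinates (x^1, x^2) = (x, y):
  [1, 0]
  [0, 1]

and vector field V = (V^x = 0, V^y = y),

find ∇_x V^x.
All Christoffel symbols are zero.
∇_x V^x = ∂_x V^x + Γ^x_{x j} V^j
  = (0) + (0)(0) + (0)(y)
  = 0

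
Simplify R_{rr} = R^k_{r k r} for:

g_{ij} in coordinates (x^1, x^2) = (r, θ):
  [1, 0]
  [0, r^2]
Non-zero Christoffel symbols (Γ^k_{ij} = Γ^k_{ji}):
Γ^r_{θ θ} = -r
Γ^θ_{r θ} = 1/r
R^r_{r r r} = 0 (a repeated index in an antisymmetric pair)
R^θ_{r θ r} = ∂_θ Γ^θ_{r r} - ∂_r Γ^θ_{r θ} + Γ^θ_{θ m} Γ^m_{r r} - Γ^θ_{r m} Γ^m_{r θ}
  = (0) - (-1/r^2) + (0) - (1/r^2) = 0
R_{rr} = R^r_{r r r} + R^θ_{r θ r} = (0) + (0) = 0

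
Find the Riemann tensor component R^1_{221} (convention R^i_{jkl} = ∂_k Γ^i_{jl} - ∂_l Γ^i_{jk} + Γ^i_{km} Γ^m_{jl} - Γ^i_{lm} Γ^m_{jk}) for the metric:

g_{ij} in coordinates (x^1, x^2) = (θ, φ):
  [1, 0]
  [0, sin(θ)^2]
Non-zero Christoffel symbols (Γ^k_{ij} = Γ^k_{ji}):
Γ^θ_{φ φ} = -sin(2*θ)/2
Γ^φ_{θ φ} = 1/tan(θ)
R^θ_{φ φ θ} = ∂_φ Γ^θ_{φ θ} - ∂_θ Γ^θ_{φ φ} + Γ^θ_{φ m} Γ^m_{φ θ} - Γ^θ_{θ m} Γ^m_{φ φ}
  = (0) - (-cos(2*θ)) + (-cos(θ)^2) - (0) = -sin(θ)^2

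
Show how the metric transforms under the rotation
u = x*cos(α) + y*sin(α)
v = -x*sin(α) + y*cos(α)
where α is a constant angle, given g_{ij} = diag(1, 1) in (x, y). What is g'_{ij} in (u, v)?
Invert the transformation: x = u*cos(α) - v*sin(α), y = u*sin(α) + v*cos(α)
g'_{ij} = (∂x^k/∂x'^i)(∂x^l/∂x'^j) g_{kl}; with g_{kl} = δ_{kl} this is Σ_k (∂x^k/∂x'^i)(∂x^k/∂x'^j).
Jacobian: ∂x/∂u = cos(α), ∂x/∂v = -sin(α), ∂y/∂u = sin(α), ∂y/∂v = cos(α)
g'_{uu} = (cos(α))(cos(α)) + (sin(α))(sin(α)) = 1
g'_{uv} = (cos(α))(-sin(α)) + (sin(α))(cos(α)) = 0
g'_{vv} = (-sin(α))(-sin(α)) + (cos(α))(cos(α)) = 1
g'_{ij} = diag(1, 1)
The Euclidean metric is invariant under rotations.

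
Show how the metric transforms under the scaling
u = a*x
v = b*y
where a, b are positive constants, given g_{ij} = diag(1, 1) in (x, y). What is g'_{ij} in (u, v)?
Invert the transformation: x = u/a, y = v/b
g'_{ij} = (∂x^k/∂x'^i)(∂x^l/∂x'^j) g_{kl}; with g_{kl} = δ_{kl} this is Σ_k (∂x^k/∂x'^i)(∂x^k/∂x'^j).
Jacobian: ∂x/∂u = 1/a, ∂x/∂v = 0, ∂y/∂u = 0, ∂y/∂v = 1/b
g'_{uu} = (1/a)(1/a) + (0)(0) = 1/a^2
g'_{uv} = (1/a)(0) + (0)(1/b) = 0
g'_{vv} = (0)(0) + (1/b)(1/b) = 1/b^2
g'_{ij} = diag(1/a^2, 1/b^2)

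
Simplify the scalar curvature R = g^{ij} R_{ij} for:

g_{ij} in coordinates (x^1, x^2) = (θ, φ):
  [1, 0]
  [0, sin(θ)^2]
Non-zero Christoffel symbols (Γ^k_{ij} = Γ^k_{ji}):
Γ^θ_{φ φ} = -sin(2*θ)/2
Γ^φ_{θ φ} = 1/tan(θ)
Ricci tensor (R_{ij} = R^k_{ikj}): R_{θθ} = 1, R_{θφ} = 0, R_{φφ} = sin(θ)^2
Inverse metric: g^{θθ} = 1, g^{φφ} = 1/sin(θ)^2
R = g^{ij} R_{ij} = (1)(1) + (1/sin(θ)^2)(sin(θ)^2) = 2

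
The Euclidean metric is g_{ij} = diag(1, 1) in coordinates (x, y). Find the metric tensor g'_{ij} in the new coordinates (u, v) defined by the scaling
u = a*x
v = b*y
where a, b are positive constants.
Invert the transformation: x = u/a, y = v/b
g'_{ij} = (∂x^k/∂x'^i)(∂x^l/∂x'^j) g_{kl}; with g_{kl} = δ_{kl} this is Σ_k (∂x^k/∂x'^i)(∂x^k/∂x'^j).
Jacobian: ∂x/∂u = 1/a, ∂x/∂v = 0, ∂y/∂u = 0, ∂y/∂v = 1/b
g'_{uu} = (1/a)(1/a) + (0)(0) = 1/a^2
g'_{uv} = (1/a)(0) + (0)(1/b) = 0
g'_{vv} = (0)(0) + (1/b)(1/b) = 1/b^2
g'_{ij} = diag(1/a^2, 1/b^2)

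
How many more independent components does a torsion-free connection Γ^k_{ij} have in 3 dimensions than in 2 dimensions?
Independent components in n dimensions: n × n(n+1)/2 = n^2(n+1)/2.
3D: 3 × 6 = 18
2D: 2 × 3 = 6
Difference = 18 - 6 = 12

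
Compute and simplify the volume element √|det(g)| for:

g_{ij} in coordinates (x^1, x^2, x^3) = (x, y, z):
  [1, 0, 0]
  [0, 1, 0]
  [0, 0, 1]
det(g) = 1
√|det(g)| = 1
Volume element: dV = 1 dx dy dz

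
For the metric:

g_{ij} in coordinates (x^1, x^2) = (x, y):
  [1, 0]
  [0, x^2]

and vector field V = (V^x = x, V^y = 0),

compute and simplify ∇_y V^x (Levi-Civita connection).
Non-zero Christoffel symbols:
Γ^x_{y y} = -x
Γ^y_{x y} = 1/x
∇_y V^x = ∂_y V^x + Γ^x_{y j} V^j
  = (0) + (0)(x) + (-x)(0)
  = 0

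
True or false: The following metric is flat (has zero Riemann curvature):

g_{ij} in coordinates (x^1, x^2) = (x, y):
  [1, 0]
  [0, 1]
All metric components are constant, so every Christoffel symbol vanishes and R^i_{jkl} = 0.
True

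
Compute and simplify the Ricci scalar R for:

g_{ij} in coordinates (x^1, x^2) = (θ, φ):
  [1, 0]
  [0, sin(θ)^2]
Non-zero Christoffel symbols (Γ^k_{ij} = Γ^k_{ji}):
Γ^θ_{φ φ} = -sin(2*θ)/2
Γ^φ_{θ φ} = 1/tan(θ)
Ricci tensor (R_{ij} = R^k_{ikj}): R_{θθ} = 1, R_{θφ} = 0, R_{φφ} = sin(θ)^2
Inverse metric: g^{θθ} = 1, g^{φφ} = 1/sin(θ)^2
R = g^{ij} R_{ij} = (1)(1) + (1/sin(θ)^2)(sin(θ)^2) = 2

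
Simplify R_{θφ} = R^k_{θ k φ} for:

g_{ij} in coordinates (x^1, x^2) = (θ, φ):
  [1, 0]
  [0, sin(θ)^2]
Non-zero Christoffel symbols (Γ^k_{ij} = Γ^k_{ji}):
Γ^θ_{φ φ} = -sin(2*θ)/2
Γ^φ_{θ φ} = 1/tan(θ)
R^θ_{θ θ φ} = 0 (a repeated index in an antisymmetric pair)
R^φ_{θ φ φ} = 0 (a repeated index in an antisymmetric pair)
R_{θφ} = R^θ_{θ θ φ} + R^φ_{θ φ φ} = (0) + (0) = 0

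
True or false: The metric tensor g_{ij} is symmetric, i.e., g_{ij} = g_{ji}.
By definition the metric is a symmetric bilinear form, g_{ij} = g_{ji}.
True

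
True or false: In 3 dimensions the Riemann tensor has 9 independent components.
n^2(n^2-1)/12 = 9·8/12 = 6 independent components for n = 3.
False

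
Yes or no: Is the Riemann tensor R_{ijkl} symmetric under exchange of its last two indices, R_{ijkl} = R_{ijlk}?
It is antisymmetric in the last pair: R_{ijkl} = -R_{ijlk}.
No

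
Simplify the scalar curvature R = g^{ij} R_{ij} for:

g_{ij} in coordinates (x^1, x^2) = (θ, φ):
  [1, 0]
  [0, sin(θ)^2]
Non-zero Christoffel symbols (Γ^k_{ij} = Γ^k_{ji}):
Γ^θ_{φ φ} = -sin(2*θ)/2
Γ^φ_{θ φ} = 1/tan(θ)
Ricci tensor (R_{ij} = R^k_{ikj}): R_{θθ} = 1, R_{θφ} = 0, R_{φφ} = sin(θ)^2
Inverse metric: g^{θθ} = 1, g^{φφ} = 1/sin(θ)^2
R = g^{ij} R_{ij} = (1)(1) + (1/sin(θ)^2)(sin(θ)^2) = 2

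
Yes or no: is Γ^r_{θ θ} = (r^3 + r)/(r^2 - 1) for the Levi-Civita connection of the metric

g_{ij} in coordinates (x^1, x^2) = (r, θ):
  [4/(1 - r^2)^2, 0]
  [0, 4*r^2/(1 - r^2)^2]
Γ^r_{θ θ} = (1/2) g^{rr} (∂_θ g_{rθ} + ∂_θ g_{rθ} - ∂_r g_{θθ}) = (1/2)((1 - r^2)^2/4)((0) + (0) - (-8*(r^3 + r)/(r^2 - 1)^3)) = (r^3 + r)/(r^2 - 1)
This equals the proposed value (r^3 + r)/(r^2 - 1).
Yes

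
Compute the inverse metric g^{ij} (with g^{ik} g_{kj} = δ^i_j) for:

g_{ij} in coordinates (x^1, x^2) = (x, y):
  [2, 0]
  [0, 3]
The metric is diagonal, so g^{ij} is diagonal with entries 1/g_{ii}: diag(1/2, 1/3).
g^{ij}:
  [1/2, 0]
  [0, 1/3]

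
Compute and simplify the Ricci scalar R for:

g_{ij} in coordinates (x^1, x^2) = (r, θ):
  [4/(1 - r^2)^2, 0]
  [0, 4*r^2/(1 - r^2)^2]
Non-zero Christoffel symbols (Γ^k_{ij} = Γ^k_{ji}):
Γ^r_{r r} = 2*r/(1 - r^2)
Γ^r_{θ θ} = (r^3 + r)/(r^2 - 1)
Γ^θ_{r θ} = (-r^2 - 1)/(r^3 - r)
Ricci tensor (R_{ij} = R^k_{ikj}): R_{rr} = -4/(r^2 - 1)^2, R_{rθ} = 0, R_{θθ} = -4*r^2/(r^2 - 1)^2
Inverse metric: g^{rr} = (1 - r^2)^2/4, g^{θθ} = (1 - r^2)^2/(4*r^2)
R = g^{ij} R_{ij} = ((1 - r^2)^2/4)(-4/(r^2 - 1)^2) + ((1 - r^2)^2/(4*r^2))(-4*r^2/(r^2 - 1)^2) = -2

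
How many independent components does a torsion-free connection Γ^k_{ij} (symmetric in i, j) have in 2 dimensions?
Γ^k_{ij} has n choices for the upper index and n(n+1)/2 independent symmetric lower index pairs.
Total = 2 × 2×3/2 = 2 × 3 = 6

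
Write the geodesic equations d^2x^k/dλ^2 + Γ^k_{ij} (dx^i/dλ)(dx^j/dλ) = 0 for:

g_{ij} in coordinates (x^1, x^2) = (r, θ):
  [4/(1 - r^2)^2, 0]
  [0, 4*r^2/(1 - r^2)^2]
Geodesic equation: d^2x^k/dλ^2 + Γ^k_{ij} (dx^i/dλ)(dx^j/dλ) = 0.
Non-zero Christoffel symbols:
Γ^r_{r r} = 2*r/(1 - r^2)
Γ^r_{θ θ} = (r^3 + r)/(r^2 - 1)
Γ^θ_{r θ} = (-r^2 - 1)/(r^3 - r)
Substituting (the symmetric pair Γ^k_{ij}, Γ^k_{ji} combines into a factor 2):
d^2r/dλ^2 + (2*r/(1 - r^2)) (dr/dλ)^2 + ((r^3 + r)/(r^2 - 1)) (dθ/dλ)^2 = 0
d^2θ/dλ^2 + ((-2*r^2 - 2)/(r^3 - r)) (dr/dλ)(dθ/dλ) = 0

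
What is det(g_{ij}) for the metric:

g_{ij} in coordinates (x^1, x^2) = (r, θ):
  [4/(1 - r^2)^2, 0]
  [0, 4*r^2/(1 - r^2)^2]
For a 2×2 metric: det(g) = g_{11}·g_{22} - g_{12}·g_{21}
= (4/(1 - r^2)^2)·(4*r^2/(1 - r^2)^2) - (0)·(0)
= 16*r^2/(1 - r^2)^4 - 0
det(g) = 16*r^2/(1 - r^2)^4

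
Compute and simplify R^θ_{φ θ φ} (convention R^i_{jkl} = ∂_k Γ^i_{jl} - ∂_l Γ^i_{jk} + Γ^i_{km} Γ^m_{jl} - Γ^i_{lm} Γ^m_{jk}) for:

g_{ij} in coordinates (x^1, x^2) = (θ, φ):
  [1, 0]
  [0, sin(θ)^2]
Non-zero Christoffel symbols (Γ^k_{ij} = Γ^k_{ji}):
Γ^θ_{φ φ} = -sin(2*θ)/2
Γ^φ_{θ φ} = 1/tan(θ)
R^θ_{φ θ φ} = ∂_θ Γ^θ_{φ φ} - ∂_φ Γ^θ_{φ θ} + Γ^θ_{θ m} Γ^m_{φ φ} - Γ^θ_{φ m} Γ^m_{φ θ}
  = (-cos(2*θ)) - (0) + (0) - (-cos(θ)^2) = sin(θ)^2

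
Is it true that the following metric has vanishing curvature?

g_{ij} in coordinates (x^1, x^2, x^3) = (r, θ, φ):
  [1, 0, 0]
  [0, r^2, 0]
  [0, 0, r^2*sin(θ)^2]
Non-zero Christoffel symbols:
Γ^r_{θ θ} = -r
Γ^r_{φ φ} = -r*sin(θ)^2
Γ^θ_{r θ} = 1/r
Γ^θ_{φ φ} = -sin(2*θ)/2
Γ^φ_{r φ} = 1/r
Γ^φ_{θ φ} = 1/tan(θ)
Ricci tensor: R_{rr} = 0, R_{rθ} = 0, R_{rφ} = 0, R_{θθ} = 0, R_{θφ} = 0, R_{φφ} = 0
All R_{ij} vanish; in 3 dimensions the Riemann tensor is fully determined by the Ricci tensor, so R^i_{jkl} = 0: the metric is flat (curvilinear coordinates on flat space).
Yes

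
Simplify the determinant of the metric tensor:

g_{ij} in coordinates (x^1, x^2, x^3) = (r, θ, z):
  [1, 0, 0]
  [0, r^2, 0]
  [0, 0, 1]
Diagonal metric: det(g) = g_{11}·g_{22}·g_{33}
= (1)·(r^2)·(1)
det(g) = r^2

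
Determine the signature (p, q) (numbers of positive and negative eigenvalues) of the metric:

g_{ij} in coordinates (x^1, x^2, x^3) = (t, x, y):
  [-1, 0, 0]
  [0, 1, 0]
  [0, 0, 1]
The metric is diagonal, so its eigenvalues are the diagonal entries: -1, 1, 1 (at a generic point, where coordinate-dependent entries are positive).
2 positive, 1 negative.
(2, 1) - Lorentzian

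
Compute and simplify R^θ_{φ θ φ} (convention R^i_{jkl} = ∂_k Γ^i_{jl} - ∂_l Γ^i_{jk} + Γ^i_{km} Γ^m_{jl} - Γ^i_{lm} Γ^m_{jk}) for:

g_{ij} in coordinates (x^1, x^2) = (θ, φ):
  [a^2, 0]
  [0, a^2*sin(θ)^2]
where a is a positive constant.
Non-zero Christoffel symbols (Γ^k_{ij} = Γ^k_{ji}):
Γ^θ_{φ φ} = -sin(2*θ)/2
Γ^φ_{θ φ} = 1/tan(θ)
R^θ_{φ θ φ} = ∂_θ Γ^θ_{φ φ} - ∂_φ Γ^θ_{φ θ} + Γ^θ_{θ m} Γ^m_{φ φ} - Γ^θ_{φ m} Γ^m_{φ θ}
  = (-cos(2*θ)) - (0) + (0) - (-cos(θ)^2) = sin(θ)^2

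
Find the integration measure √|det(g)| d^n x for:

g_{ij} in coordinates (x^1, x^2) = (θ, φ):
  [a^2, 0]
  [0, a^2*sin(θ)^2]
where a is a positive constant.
det(g) = a^4*sin(θ)^2
√|det(g)| = a^2*sin(θ) (taking 0 < θ < π so that |sin(θ)| = sin(θ))
Volume element: dV = a^2*sin(θ) dθ dφ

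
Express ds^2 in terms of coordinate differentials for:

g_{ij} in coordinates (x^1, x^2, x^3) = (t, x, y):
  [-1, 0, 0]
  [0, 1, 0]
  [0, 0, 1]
ds^2 = g_{ij} dx^i dx^j; only the non-zero components contribute.
ds^2 = -dt^2 + dx^2 + dy^2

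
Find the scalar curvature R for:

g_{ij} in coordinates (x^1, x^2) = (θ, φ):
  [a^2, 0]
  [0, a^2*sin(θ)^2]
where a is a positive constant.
Non-zero Christoffel symbols (Γ^k_{ij} = Γ^k_{ji}):
Γ^θ_{φ φ} = -sin(2*θ)/2
Γ^φ_{θ φ} = 1/tan(θ)
Ricci tensor (R_{ij} = R^k_{ikj}): R_{θθ} = 1, R_{θφ} = 0, R_{φφ} = sin(θ)^2
Inverse metric: g^{θθ} = 1/a^2, g^{φφ} = 1/(a^2*sin(θ)^2)
R = g^{ij} R_{ij} = (1/a^2)(1) + (1/(a^2*sin(θ)^2))(sin(θ)^2) = 2/a^2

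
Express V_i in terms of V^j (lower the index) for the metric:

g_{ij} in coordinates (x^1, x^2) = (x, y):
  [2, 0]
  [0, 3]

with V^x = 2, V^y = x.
V_i = g_{ij} V^j:
V_x = (2)(2) + (0)(x) = 4
V_y = (0)(2) + (3)(x) = 3*x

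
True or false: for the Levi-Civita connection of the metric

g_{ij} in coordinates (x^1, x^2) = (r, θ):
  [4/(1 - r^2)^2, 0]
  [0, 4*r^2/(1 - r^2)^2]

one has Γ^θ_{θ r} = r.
Γ^θ_{θ r} = (1/2) g^{θθ} (∂_θ g_{θr} + ∂_r g_{θθ} - ∂_θ g_{θr}) = (1/2)((1 - r^2)^2/(4*r^2))((0) + (-8*(r^3 + r)/(r^2 - 1)^3) - (0)) = (-r^2 - 1)/(r^3 - r)
This differs from the proposed value r.
False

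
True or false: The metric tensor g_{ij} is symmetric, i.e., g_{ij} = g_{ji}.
By definition the metric is a symmetric bilinear form, g_{ij} = g_{ji}.
True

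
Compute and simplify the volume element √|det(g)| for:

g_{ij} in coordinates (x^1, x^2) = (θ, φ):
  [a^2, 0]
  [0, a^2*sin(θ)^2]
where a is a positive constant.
det(g) = a^4*sin(θ)^2
√|det(g)| = a^2*sin(θ) (taking 0 < θ < π so that |sin(θ)| = sin(θ))
Volume element: dV = a^2*sin(θ) dθ dφ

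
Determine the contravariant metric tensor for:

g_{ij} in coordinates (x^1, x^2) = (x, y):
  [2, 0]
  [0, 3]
The metric is diagonal, so g^{ij} is diagonal with entries 1/g_{ii}: diag(1/2, 1/3).
g^{ij}:
  [1/2, 0]
  [0, 1/3]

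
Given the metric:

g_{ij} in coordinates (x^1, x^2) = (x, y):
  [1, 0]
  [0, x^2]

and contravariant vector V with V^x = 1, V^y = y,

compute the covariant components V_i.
V_i = g_{ij} V^j:
V_x = (1)(1) + (0)(y) = 1
V_y = (0)(1) + (x^2)(y) = x^2*y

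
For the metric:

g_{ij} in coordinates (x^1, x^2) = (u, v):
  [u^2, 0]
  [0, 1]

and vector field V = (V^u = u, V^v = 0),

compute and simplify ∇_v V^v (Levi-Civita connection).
Non-zero Christoffel symbols:
Γ^u_{u u} = 1/u
∇_v V^v = ∂_v V^v + Γ^v_{v j} V^j
  = (0) + (0)(u) + (0)(0)
  = 0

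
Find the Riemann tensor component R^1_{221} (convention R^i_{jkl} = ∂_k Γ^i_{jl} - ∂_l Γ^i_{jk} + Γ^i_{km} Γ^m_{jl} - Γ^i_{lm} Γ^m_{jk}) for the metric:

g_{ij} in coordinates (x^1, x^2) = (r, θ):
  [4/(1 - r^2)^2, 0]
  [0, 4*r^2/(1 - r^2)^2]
Non-zero Christoffel symbols (Γ^k_{ij} = Γ^k_{ji}):
Γ^r_{r r} = 2*r/(1 - r^2)
Γ^r_{θ θ} = (r^3 + r)/(r^2 - 1)
Γ^θ_{r θ} = (-r^2 - 1)/(r^3 - r)
R^r_{θ θ r} = ∂_θ Γ^r_{θ r} - ∂_r Γ^r_{θ θ} + Γ^r_{θ m} Γ^m_{θ r} - Γ^r_{r m} Γ^m_{θ θ}
  = (0) - ((r^4 - 4*r^2 - 1)/(r^2 - 1)^2) + (-(r^2 + 1)^2/(r^2 - 1)^2) - (-2*r^2*(r^2 + 1)/(r^2 - 1)^2) = 4*r^2/(r^2 - 1)^2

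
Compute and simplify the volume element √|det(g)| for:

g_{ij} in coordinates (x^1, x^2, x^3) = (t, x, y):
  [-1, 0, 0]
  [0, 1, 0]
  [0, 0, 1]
det(g) = -1
√|det(g)| = 1
Volume element: dV = 1 dt dx dy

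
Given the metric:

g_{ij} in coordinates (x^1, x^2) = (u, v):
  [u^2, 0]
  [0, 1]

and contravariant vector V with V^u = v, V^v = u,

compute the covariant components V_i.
V_i = g_{ij} V^j:
V_u = (u^2)(v) + (0)(u) = u^2*v
V_v = (0)(v) + (1)(u) = u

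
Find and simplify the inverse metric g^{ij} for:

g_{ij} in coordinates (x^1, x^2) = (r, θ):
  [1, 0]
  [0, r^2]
The metric is diagonal, so g^{ij} is diagonal with entries 1/g_{ii}: diag(1, 1/(r^2)).
g^{ij}:
  [1, 0]
  [0, 1/r^2]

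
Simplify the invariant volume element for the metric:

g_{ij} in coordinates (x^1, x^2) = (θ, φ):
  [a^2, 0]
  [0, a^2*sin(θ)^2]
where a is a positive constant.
det(g) = a^4*sin(θ)^2
√|det(g)| = a^2*sin(θ) (taking 0 < θ < π so that |sin(θ)| = sin(θ))
Volume element: dV = a^2*sin(θ) dθ dφ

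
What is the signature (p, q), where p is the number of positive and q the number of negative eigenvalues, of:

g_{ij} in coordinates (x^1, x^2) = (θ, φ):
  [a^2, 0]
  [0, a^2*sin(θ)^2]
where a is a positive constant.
The metric is diagonal, so its eigenvalues are the diagonal entries: a^2, a^2*sin(θ)^2 (at a generic point, where coordinate-dependent entries are positive).
2 positive, 0 negative.
(2, 0) - Riemannian (positive definite)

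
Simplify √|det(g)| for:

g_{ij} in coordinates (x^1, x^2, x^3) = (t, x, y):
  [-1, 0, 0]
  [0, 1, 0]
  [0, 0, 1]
det(g) = -1
√|det(g)| = 1
Volume element: dV = 1 dt dx dy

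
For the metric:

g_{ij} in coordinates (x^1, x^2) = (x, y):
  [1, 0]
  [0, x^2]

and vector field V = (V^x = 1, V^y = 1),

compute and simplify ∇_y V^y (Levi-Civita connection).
Non-zero Christoffel symbols:
Γ^x_{y y} = -x
Γ^y_{x y} = 1/x
∇_y V^y = ∂_y V^y + Γ^y_{y j} V^j
  = (0) + (1/x)(1) + (0)(1)
  = 1/x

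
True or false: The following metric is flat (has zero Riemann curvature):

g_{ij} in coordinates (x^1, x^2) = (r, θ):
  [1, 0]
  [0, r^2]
Non-zero Christoffel symbols:
Γ^r_{θ θ} = -r
Γ^θ_{r θ} = 1/r
Ricci tensor: R_{rr} = 0, R_{rθ} = 0, R_{θθ} = 0
All R_{ij} vanish; in 2 dimensions the Riemann tensor is fully determined by the Ricci tensor, so R^i_{jkl} = 0: the metric is flat (curvilinear coordinates on flat space).
True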